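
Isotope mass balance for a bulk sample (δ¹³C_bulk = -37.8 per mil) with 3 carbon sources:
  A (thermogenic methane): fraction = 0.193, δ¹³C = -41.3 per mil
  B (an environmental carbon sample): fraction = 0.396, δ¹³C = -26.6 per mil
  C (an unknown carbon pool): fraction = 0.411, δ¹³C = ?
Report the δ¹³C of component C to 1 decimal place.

Isotope mass balance: δ_bulk = Σ fᵢ·δᵢ.
-37.8 = 0.193×(-41.3) + 0.396×(-26.6) + 0.411×δ_C
0.411·δ_C = -37.8 − (-18.505) = -19.295
δ_C = -19.295 / 0.411 = -46.95 per mil

-46.9 per mil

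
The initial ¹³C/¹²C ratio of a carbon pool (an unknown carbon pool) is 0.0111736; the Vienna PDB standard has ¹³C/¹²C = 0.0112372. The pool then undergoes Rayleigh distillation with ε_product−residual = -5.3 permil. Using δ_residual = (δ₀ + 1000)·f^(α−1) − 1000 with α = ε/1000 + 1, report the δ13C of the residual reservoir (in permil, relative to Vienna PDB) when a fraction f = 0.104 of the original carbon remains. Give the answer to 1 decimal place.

δ₀ = (0.0111736/0.0112372 − 1)×1000 = (0.994340 − 1)×1000 = -5.660 permil
α − 1 = ε/1000 = -0.0053
f^(α−1) = 0.104^(-0.0053) = 1.012068
δ_res = (-5.660 + 1000) × 1.012068 − 1000 = 1006.340 − 1000 = 6.34 permil

6.3 permil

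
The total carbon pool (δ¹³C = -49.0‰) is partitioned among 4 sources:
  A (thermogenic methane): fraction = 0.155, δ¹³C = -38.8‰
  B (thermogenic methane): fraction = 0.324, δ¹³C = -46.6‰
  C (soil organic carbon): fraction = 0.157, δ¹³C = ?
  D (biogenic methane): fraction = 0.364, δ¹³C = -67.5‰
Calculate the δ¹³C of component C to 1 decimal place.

-21.1‰

Isotope mass balance: δ_bulk = Σ fᵢ·δᵢ.
-49.0 = 0.155×(-38.8) + 0.324×(-46.6) + 0.157×δ_C + 0.364×(-67.5)
0.157·δ_C = -49.0 − (-45.682) = -3.318
δ_C = -3.318 / 0.157 = -21.13‰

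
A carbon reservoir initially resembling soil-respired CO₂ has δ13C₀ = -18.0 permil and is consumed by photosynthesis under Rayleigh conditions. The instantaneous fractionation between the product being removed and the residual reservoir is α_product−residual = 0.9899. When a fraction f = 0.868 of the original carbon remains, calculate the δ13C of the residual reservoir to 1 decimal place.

Rayleigh residual: δ_res = (δ₀ + 1000)·f^(α−1) − 1000
α − 1 = -0.01010
f^(α−1) = 0.868^(-0.01010) = 1.001431
δ_res = (-18.0 + 1000) × 1.001431 − 1000 = 983.405 − 1000 = -16.59 permil

-16.6 permil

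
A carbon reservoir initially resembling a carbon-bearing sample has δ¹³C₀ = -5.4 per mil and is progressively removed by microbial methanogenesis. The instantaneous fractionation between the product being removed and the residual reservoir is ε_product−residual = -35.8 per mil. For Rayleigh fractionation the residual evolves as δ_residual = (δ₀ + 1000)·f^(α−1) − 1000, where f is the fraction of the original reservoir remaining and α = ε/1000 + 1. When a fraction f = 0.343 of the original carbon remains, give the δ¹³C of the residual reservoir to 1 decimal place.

Rayleigh residual: δ_res = (δ₀ + 1000)·f^(α−1) − 1000
α = ε/1000 + 1 = 0.96420, so α − 1 = -0.03580
f^(α−1) = 0.343^(-0.03580) = 1.039050
δ_res = (-5.4 + 1000) × 1.039050 − 1000 = 1033.439 − 1000 = 33.44 per mil

33.4 per mil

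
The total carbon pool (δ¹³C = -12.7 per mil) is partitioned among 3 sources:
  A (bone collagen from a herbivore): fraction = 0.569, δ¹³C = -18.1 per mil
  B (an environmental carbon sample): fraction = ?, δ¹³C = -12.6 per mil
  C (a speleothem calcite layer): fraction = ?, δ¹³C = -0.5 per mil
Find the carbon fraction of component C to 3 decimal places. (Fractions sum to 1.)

0.250

Let f_C and f_B be the unknown fractions; fractions sum to 1 so f_C + f_B = 0.431.
Mass balance: Σ fᵢ·δᵢ = δ_bulk ⇒ f_C·(-0.5) + f_B·(-12.6) = -12.7 − (-10.299) = -2.401
Substitute f_B = 0.431 − f_C:
f_C·(-0.5 − -12.6) = -2.401 − 0.431×(-12.6) = 3.030
f_C = 3.030 / 12.1 = 0.2504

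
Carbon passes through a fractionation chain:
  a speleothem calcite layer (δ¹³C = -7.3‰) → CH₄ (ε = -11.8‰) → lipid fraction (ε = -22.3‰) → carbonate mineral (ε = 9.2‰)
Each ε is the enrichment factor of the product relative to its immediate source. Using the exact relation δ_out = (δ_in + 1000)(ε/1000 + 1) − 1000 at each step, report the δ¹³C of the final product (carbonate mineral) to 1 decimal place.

step 1: δ = (-7.30 + 1000)·(-11.8/1000 + 1) − 1000 = -19.01‰
step 2: δ = (-19.01 + 1000)·(-22.3/1000 + 1) − 1000 = -40.89‰
step 3: δ = (-40.89 + 1000)·(9.2/1000 + 1) − 1000 = -32.07‰

-32.1‰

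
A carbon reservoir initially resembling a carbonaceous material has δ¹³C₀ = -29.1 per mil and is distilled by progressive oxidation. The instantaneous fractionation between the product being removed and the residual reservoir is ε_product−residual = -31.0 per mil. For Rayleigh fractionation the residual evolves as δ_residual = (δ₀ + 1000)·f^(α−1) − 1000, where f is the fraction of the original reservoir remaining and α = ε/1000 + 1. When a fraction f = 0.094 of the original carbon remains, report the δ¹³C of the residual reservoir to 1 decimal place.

Rayleigh residual: δ_res = (δ₀ + 1000)·f^(α−1) − 1000
α = ε/1000 + 1 = 0.96900, so α − 1 = -0.03100
f^(α−1) = 0.094^(-0.03100) = 1.076051
δ_res = (-29.1 + 1000) × 1.076051 − 1000 = 1044.738 − 1000 = 44.74 per mil

44.7 per mil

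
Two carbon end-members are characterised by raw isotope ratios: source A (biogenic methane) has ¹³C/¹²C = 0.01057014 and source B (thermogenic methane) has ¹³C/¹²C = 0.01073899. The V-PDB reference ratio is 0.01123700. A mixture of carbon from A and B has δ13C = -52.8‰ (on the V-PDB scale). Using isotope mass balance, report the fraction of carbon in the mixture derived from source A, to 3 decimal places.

0.564

δ_A = (0.01057014/0.01123700 − 1)×1000 = (0.940655 − 1)×1000 = -59.345‰
δ_B = (0.01073899/0.01123700 − 1)×1000 = (0.955681 − 1)×1000 = -44.319‰
f_A = (δ_mix − δ_B)/(δ_A − δ_B) = (-52.8 − (-44.319))/(-59.345 − (-44.319))
f_A = -8.481 / -15.026 = 0.5644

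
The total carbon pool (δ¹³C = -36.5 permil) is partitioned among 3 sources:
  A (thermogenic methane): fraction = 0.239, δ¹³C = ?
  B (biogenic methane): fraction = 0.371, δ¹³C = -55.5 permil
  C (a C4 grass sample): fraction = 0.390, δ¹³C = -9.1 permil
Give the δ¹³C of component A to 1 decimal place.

Isotope mass balance: δ_bulk = Σ fᵢ·δᵢ.
-36.5 = 0.239×δ_A + 0.371×(-55.5) + 0.390×(-9.1)
0.239·δ_A = -36.5 − (-24.139) = -12.361
δ_A = -12.361 / 0.239 = -51.72 permil

-51.7 permil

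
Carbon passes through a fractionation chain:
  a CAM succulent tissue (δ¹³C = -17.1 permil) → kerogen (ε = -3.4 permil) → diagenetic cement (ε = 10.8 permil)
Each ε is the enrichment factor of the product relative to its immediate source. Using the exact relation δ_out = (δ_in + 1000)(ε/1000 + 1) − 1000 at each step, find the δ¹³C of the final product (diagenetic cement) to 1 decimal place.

-9.9 permil

step 1: δ = (-17.10 + 1000)·(-3.4/1000 + 1) − 1000 = -20.44 permil
step 2: δ = (-20.44 + 1000)·(10.8/1000 + 1) − 1000 = -9.86 permil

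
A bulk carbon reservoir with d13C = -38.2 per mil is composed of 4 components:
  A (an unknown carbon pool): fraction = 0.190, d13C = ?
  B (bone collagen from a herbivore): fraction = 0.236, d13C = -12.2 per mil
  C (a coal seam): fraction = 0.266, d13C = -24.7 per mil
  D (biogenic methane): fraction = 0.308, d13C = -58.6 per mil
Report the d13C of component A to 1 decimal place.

Isotope mass balance: δ_bulk = Σ fᵢ·δᵢ.
-38.2 = 0.190×δ_A + 0.236×(-12.2) + 0.266×(-24.7) + 0.308×(-58.6)
0.190·δ_A = -38.2 − (-27.498) = -10.702
δ_A = -10.702 / 0.190 = -56.33 per mil

-56.3 per mil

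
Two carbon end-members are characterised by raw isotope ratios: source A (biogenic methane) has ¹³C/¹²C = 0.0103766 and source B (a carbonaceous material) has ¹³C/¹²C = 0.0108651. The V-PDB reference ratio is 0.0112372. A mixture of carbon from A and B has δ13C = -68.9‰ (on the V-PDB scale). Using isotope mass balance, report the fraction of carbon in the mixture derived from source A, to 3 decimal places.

δ_A = (0.0103766/0.0112372 − 1)×1000 = (0.923415 − 1)×1000 = -76.585‰
δ_B = (0.0108651/0.0112372 − 1)×1000 = (0.966887 − 1)×1000 = -33.113‰
f_A = (δ_mix − δ_B)/(δ_A − δ_B) = (-68.9 − (-33.113))/(-76.585 − (-33.113))
f_A = -35.787 / -43.472 = 0.8232

0.823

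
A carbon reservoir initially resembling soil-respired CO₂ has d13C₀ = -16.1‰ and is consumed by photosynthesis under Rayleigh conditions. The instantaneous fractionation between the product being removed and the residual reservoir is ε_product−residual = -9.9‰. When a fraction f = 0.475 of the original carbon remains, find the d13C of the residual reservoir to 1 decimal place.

-8.8‰

Rayleigh residual: δ_res = (δ₀ + 1000)·f^(α−1) − 1000
α = ε/1000 + 1 = 0.99010, so α − 1 = -0.00990
f^(α−1) = 0.475^(-0.00990) = 1.007397
δ_res = (-16.1 + 1000) × 1.007397 − 1000 = 991.178 − 1000 = -8.82‰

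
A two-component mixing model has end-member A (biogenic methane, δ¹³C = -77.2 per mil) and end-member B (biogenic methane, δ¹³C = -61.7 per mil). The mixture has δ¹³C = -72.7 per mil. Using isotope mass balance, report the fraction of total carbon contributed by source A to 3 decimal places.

0.710

δ_mix = f_A·δ_A + (1 − f_A)·δ_B  ⇒  f_A = (δ_mix − δ_B)/(δ_A − δ_B)
f_A = (-72.7 − (-61.7)) / (-77.2 − (-61.7))
f_A = -11.0 / -15.5 = 0.7097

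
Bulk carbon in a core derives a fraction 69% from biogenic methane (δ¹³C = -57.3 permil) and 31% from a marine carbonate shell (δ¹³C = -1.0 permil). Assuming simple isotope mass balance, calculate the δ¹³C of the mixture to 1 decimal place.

-39.8 permil

δ_mix = f_A·δ_A + f_B·δ_B
δ_mix = 0.69 × (-57.3) + 0.31 × (-1.0)
δ_mix = -39.54 + -0.31 = -39.85 permil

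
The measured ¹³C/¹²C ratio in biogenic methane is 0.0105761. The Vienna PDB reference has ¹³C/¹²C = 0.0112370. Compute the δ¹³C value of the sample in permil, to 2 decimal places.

δ¹³C = (R_sample / R_standard − 1) × 1000
R_sample / R_standard = 0.0105761 / 0.0112370 = 0.941185
δ¹³C = (0.941185 − 1) × 1000 = -58.815 permil

-58.81 permil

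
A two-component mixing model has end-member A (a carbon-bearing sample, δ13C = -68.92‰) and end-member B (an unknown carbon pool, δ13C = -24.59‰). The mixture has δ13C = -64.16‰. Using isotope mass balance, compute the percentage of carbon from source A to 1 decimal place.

δ_mix = f_A·δ_A + (1 − f_A)·δ_B  ⇒  f_A = (δ_mix − δ_B)/(δ_A − δ_B)
f_A = (-64.16 − (-24.59)) / (-68.92 − (-24.59))
f_A = -39.57 / -44.33 = 0.8926

89.3%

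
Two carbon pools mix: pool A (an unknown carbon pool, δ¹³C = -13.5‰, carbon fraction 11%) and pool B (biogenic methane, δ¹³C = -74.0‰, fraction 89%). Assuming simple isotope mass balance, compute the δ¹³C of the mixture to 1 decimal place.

-67.3‰

δ_mix = f_A·δ_A + f_B·δ_B
δ_mix = 0.11 × (-13.5) + 0.89 × (-74.0)
δ_mix = -1.49 + -65.86 = -67.34‰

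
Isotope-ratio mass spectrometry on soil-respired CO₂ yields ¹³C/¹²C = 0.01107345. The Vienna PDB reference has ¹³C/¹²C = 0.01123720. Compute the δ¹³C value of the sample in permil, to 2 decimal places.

-14.57 permil

δ¹³C = (R_sample / R_standard − 1) × 1000
R_sample / R_standard = 0.01107345 / 0.01123720 = 0.985428
δ¹³C = (0.985428 − 1) × 1000 = -14.572 permil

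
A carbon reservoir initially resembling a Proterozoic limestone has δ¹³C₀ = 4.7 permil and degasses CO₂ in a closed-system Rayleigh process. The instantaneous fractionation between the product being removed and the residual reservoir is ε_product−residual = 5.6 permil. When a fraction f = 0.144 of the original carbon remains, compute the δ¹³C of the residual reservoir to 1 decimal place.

Rayleigh residual: δ_res = (δ₀ + 1000)·f^(α−1) − 1000
α = ε/1000 + 1 = 1.00560, so α − 1 = 0.00560
f^(α−1) = 0.144^(0.00560) = 0.989206
δ_res = (4.7 + 1000) × 0.989206 − 1000 = 993.855 − 1000 = -6.14 permil

-6.1 permil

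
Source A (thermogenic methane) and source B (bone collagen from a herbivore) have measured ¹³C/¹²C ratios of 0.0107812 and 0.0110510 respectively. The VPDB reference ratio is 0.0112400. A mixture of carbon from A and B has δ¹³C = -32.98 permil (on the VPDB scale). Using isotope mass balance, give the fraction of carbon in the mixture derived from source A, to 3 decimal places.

δ_A = (0.0107812/0.0112400 − 1)×1000 = (0.959181 − 1)×1000 = -40.819 permil
δ_B = (0.0110510/0.0112400 − 1)×1000 = (0.983185 − 1)×1000 = -16.815 permil
f_A = (δ_mix − δ_B)/(δ_A − δ_B) = (-32.98 − (-16.815))/(-40.819 − (-16.815))
f_A = -16.165 / -24.004 = 0.6734

0.673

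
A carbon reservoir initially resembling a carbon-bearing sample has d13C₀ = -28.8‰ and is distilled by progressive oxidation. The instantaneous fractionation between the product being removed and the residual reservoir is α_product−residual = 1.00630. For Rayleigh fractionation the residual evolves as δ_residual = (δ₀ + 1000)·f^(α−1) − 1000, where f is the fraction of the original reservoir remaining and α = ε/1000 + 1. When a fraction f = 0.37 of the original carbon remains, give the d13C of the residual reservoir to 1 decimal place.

Rayleigh residual: δ_res = (δ₀ + 1000)·f^(α−1) − 1000
α − 1 = 0.00630
f^(α−1) = 0.37^(0.00630) = 0.993756
δ_res = (-28.8 + 1000) × 0.993756 − 1000 = 965.136 − 1000 = -34.86‰

-34.9‰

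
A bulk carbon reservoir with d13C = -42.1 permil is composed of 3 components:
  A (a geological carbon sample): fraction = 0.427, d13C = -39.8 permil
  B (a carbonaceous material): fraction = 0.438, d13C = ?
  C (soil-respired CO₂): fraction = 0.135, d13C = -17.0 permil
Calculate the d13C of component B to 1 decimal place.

Isotope mass balance: δ_bulk = Σ fᵢ·δᵢ.
-42.1 = 0.427×(-39.8) + 0.438×δ_B + 0.135×(-17.0)
0.438·δ_B = -42.1 − (-19.290) = -22.810
δ_B = -22.810 / 0.438 = -52.08 permil

-52.1 permil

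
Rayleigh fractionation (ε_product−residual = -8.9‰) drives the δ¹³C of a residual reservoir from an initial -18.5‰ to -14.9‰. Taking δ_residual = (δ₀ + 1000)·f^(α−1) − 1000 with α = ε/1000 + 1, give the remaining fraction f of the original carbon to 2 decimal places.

α − 1 = ε/1000 = -0.0089
(δ_res + 1000)/(δ₀ + 1000) = (-14.9 + 1000)/(-18.5 + 1000) = 985.1/981.5 = 1.003668
f = 1.003668^(1/-0.0089) = exp(ln(1.003668)/-0.0089) = exp(0.00366/-0.0089)
f = exp(-0.4114) = 0.6627

0.66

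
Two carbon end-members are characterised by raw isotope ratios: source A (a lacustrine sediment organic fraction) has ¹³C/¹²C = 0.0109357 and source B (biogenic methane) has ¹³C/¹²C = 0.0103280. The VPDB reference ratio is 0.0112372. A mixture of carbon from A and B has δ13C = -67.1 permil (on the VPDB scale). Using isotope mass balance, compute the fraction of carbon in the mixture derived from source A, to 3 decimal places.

0.255

δ_A = (0.0109357/0.0112372 − 1)×1000 = (0.973169 − 1)×1000 = -26.831 permil
δ_B = (0.0103280/0.0112372 − 1)×1000 = (0.919090 − 1)×1000 = -80.910 permil
f_A = (δ_mix − δ_B)/(δ_A − δ_B) = (-67.1 − (-80.910))/(-26.831 − (-80.910))
f_A = 13.810 / 54.079 = 0.2554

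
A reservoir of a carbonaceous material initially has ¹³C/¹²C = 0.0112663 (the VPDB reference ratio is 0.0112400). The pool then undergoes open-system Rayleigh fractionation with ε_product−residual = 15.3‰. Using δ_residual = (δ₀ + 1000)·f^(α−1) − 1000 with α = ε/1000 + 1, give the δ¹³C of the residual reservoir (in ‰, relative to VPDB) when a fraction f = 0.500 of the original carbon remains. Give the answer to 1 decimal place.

δ₀ = (0.0112663/0.0112400 − 1)×1000 = (1.002340 − 1)×1000 = 2.340‰
α − 1 = ε/1000 = 0.0153
f^(α−1) = 0.500^(0.0153) = 0.989451
δ_res = (2.340 + 1000) × 0.989451 − 1000 = 991.766 − 1000 = -8.23‰

-8.2‰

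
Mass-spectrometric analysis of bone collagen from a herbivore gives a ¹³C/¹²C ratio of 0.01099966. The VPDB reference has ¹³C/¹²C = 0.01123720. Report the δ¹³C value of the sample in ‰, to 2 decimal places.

-21.14‰

δ¹³C = (R_sample / R_standard − 1) × 1000
R_sample / R_standard = 0.01099966 / 0.01123720 = 0.978861
δ¹³C = (0.978861 − 1) × 1000 = -21.139‰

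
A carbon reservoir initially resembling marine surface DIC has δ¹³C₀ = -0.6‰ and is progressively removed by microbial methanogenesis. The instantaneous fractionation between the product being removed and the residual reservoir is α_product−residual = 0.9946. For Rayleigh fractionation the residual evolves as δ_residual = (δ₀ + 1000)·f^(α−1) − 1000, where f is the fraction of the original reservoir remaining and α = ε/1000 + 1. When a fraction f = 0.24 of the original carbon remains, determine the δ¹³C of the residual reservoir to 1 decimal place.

7.1‰

Rayleigh residual: δ_res = (δ₀ + 1000)·f^(α−1) − 1000
α − 1 = -0.00540
f^(α−1) = 0.24^(-0.00540) = 1.007736
δ_res = (-0.6 + 1000) × 1.007736 − 1000 = 1007.132 − 1000 = 7.13‰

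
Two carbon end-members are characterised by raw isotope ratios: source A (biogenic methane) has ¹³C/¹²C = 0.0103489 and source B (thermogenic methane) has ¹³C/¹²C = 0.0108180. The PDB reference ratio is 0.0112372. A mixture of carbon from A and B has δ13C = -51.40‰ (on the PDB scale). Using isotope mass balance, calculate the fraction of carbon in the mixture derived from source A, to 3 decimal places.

δ_A = (0.0103489/0.0112372 − 1)×1000 = (0.920950 − 1)×1000 = -79.050‰
δ_B = (0.0108180/0.0112372 − 1)×1000 = (0.962695 − 1)×1000 = -37.305‰
f_A = (δ_mix − δ_B)/(δ_A − δ_B) = (-51.40 − (-37.305))/(-79.050 − (-37.305))
f_A = -14.095 / -41.745 = 0.3377

0.338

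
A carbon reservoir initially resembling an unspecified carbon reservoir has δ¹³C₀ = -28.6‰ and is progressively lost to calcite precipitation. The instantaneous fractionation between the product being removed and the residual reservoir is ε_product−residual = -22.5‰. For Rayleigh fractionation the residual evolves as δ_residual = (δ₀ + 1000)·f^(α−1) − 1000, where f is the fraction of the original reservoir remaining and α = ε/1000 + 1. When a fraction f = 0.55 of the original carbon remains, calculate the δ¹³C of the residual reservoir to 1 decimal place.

Rayleigh residual: δ_res = (δ₀ + 1000)·f^(α−1) − 1000
α = ε/1000 + 1 = 0.97750, so α − 1 = -0.02250
f^(α−1) = 0.55^(-0.02250) = 1.013542
δ_res = (-28.6 + 1000) × 1.013542 − 1000 = 984.555 − 1000 = -15.45‰

-15.4‰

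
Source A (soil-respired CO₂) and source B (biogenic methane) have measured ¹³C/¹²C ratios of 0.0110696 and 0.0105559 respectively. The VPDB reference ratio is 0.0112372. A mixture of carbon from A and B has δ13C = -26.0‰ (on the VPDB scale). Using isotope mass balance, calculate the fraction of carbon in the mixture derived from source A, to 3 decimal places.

0.758

δ_A = (0.0110696/0.0112372 − 1)×1000 = (0.985085 − 1)×1000 = -14.915‰
δ_B = (0.0105559/0.0112372 − 1)×1000 = (0.939371 − 1)×1000 = -60.629‰
f_A = (δ_mix − δ_B)/(δ_A − δ_B) = (-26.0 − (-60.629))/(-14.915 − (-60.629))
f_A = 34.629 / 45.714 = 0.7575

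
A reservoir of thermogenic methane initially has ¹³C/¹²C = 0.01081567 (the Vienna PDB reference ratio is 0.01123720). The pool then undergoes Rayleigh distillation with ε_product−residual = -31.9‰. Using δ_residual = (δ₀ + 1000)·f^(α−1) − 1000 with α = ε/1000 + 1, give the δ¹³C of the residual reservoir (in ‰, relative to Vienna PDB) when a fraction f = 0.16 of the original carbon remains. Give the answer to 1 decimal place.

20.4‰

δ₀ = (0.01081567/0.01123720 − 1)×1000 = (0.962488 − 1)×1000 = -37.512‰
α − 1 = ε/1000 = -0.0319
f^(α−1) = 0.16^(-0.0319) = 1.060202
δ_res = (-37.512 + 1000) × 1.060202 − 1000 = 1020.432 − 1000 = 20.43‰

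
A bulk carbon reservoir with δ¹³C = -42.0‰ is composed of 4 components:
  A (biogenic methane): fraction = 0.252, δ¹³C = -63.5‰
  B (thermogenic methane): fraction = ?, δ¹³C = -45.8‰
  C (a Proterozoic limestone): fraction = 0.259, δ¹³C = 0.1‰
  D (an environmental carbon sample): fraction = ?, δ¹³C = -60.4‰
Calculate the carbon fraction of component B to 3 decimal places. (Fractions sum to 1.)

0.241

Let f_B and f_D be the unknown fractions; fractions sum to 1 so f_B + f_D = 0.489.
Mass balance: Σ fᵢ·δᵢ = δ_bulk ⇒ f_B·(-45.8) + f_D·(-60.4) = -42.0 − (-15.976) = -26.024
Substitute f_D = 0.489 − f_B:
f_B·(-45.8 − -60.4) = -26.024 − 0.489×(-60.4) = 3.512
f_B = 3.512 / 14.6 = 0.2405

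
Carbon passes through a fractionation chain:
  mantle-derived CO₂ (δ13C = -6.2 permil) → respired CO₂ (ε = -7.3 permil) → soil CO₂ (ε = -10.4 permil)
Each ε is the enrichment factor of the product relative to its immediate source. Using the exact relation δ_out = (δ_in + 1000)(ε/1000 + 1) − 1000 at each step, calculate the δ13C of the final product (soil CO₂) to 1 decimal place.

-23.7 permil

step 1: δ = (-6.20 + 1000)·(-7.3/1000 + 1) − 1000 = -13.45 permil
step 2: δ = (-13.45 + 1000)·(-10.4/1000 + 1) − 1000 = -23.71 permil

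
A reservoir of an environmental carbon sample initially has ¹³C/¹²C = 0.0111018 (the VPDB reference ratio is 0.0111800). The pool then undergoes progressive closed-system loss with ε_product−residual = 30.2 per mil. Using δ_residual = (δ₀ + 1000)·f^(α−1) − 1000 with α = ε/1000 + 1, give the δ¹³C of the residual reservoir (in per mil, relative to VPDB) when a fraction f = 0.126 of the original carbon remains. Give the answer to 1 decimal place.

δ₀ = (0.0111018/0.0111800 − 1)×1000 = (0.993005 − 1)×1000 = -6.995 per mil
α − 1 = ε/1000 = 0.0302
f^(α−1) = 0.126^(0.0302) = 0.939358
δ_res = (-6.995 + 1000) × 0.939358 − 1000 = 932.788 − 1000 = -67.21 per mil

-67.2 per mil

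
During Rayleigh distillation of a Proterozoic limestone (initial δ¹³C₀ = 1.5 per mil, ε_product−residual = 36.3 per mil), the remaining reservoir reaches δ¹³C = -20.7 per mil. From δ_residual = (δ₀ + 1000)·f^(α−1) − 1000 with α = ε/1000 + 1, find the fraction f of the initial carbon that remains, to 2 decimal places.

0.54

α − 1 = ε/1000 = 0.0363
(δ_res + 1000)/(δ₀ + 1000) = (-20.7 + 1000)/(1.5 + 1000) = 979.3/1001.5 = 0.977833
f = 0.977833^(1/0.0363) = exp(ln(0.977833)/0.0363) = exp(-0.02242/0.0363)
f = exp(-0.6175) = 0.5393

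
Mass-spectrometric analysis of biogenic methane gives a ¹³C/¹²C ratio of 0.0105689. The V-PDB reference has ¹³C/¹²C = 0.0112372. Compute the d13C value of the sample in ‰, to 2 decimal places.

d13C = (R_sample / R_standard − 1) × 1000
R_sample / R_standard = 0.0105689 / 0.0112372 = 0.940528
d13C = (0.940528 − 1) × 1000 = -59.472‰

-59.47‰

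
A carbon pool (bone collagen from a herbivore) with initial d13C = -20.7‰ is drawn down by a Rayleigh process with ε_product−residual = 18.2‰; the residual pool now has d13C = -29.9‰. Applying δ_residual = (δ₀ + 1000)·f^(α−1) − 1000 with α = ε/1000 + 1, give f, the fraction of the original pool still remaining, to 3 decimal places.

α − 1 = ε/1000 = 0.0182
(δ_res + 1000)/(δ₀ + 1000) = (-29.9 + 1000)/(-20.7 + 1000) = 970.1/979.3 = 0.990606
f = 0.990606^(1/0.0182) = exp(ln(0.990606)/0.0182) = exp(-0.00944/0.0182)
f = exp(-0.5186) = 0.5953

0.595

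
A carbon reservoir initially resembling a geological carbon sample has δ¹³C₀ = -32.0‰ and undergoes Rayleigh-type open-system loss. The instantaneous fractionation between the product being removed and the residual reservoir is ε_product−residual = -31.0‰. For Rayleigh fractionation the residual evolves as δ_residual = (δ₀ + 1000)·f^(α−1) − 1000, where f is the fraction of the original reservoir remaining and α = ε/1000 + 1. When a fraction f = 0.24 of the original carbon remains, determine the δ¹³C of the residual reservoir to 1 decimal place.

Rayleigh residual: δ_res = (δ₀ + 1000)·f^(α−1) − 1000
α = ε/1000 + 1 = 0.96900, so α − 1 = -0.03100
f^(α−1) = 0.24^(-0.03100) = 1.045234
δ_res = (-32.0 + 1000) × 1.045234 − 1000 = 1011.786 − 1000 = 11.79‰

11.8‰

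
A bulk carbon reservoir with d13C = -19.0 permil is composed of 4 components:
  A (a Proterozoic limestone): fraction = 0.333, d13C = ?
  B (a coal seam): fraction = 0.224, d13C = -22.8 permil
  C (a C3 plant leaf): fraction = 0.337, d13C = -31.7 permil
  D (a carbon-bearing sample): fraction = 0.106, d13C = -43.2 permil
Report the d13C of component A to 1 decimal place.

Isotope mass balance: δ_bulk = Σ fᵢ·δᵢ.
-19.0 = 0.333×δ_A + 0.224×(-22.8) + 0.337×(-31.7) + 0.106×(-43.2)
0.333·δ_A = -19.0 − (-20.369) = 1.369
δ_A = 1.369 / 0.333 = 4.11 permil

4.1 permil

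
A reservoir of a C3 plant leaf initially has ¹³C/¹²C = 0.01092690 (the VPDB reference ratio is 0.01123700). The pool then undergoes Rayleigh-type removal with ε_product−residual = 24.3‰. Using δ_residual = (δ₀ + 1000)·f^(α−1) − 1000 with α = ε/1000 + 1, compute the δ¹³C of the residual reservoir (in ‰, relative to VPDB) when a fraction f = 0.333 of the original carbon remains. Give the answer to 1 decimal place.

-53.2‰

δ₀ = (0.01092690/0.01123700 − 1)×1000 = (0.972404 − 1)×1000 = -27.596‰
α − 1 = ε/1000 = 0.0243
f^(α−1) = 0.333^(0.0243) = 0.973633
δ_res = (-27.596 + 1000) × 0.973633 − 1000 = 946.765 − 1000 = -53.24‰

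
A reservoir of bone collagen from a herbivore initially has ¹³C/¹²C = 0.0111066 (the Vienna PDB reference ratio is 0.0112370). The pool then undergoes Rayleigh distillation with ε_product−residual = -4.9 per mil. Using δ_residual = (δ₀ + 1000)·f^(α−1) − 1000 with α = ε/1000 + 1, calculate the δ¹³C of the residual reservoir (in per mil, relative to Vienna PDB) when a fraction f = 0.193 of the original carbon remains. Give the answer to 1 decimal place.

-3.6 per mil

δ₀ = (0.0111066/0.0112370 − 1)×1000 = (0.988395 − 1)×1000 = -11.605 per mil
α − 1 = ε/1000 = -0.0049
f^(α−1) = 0.193^(-0.0049) = 1.008093
δ_res = (-11.605 + 1000) × 1.008093 − 1000 = 996.395 − 1000 = -3.61 per mil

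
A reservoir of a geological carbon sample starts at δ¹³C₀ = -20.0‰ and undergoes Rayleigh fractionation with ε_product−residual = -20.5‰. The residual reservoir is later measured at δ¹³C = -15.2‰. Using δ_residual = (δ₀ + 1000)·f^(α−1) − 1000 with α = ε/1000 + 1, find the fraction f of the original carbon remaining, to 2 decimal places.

α − 1 = ε/1000 = -0.0205
(δ_res + 1000)/(δ₀ + 1000) = (-15.2 + 1000)/(-20.0 + 1000) = 984.8/980.0 = 1.004898
f = 1.004898^(1/-0.0205) = exp(ln(1.004898)/-0.0205) = exp(0.00489/-0.0205)
f = exp(-0.2383) = 0.7879

0.79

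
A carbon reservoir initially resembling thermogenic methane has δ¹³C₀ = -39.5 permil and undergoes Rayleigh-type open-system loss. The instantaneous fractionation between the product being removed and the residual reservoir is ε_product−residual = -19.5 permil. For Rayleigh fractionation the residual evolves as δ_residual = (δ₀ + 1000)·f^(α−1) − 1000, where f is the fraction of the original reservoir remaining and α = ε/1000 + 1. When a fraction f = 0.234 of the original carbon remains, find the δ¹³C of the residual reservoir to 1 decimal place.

Rayleigh residual: δ_res = (δ₀ + 1000)·f^(α−1) − 1000
α = ε/1000 + 1 = 0.98050, so α − 1 = -0.01950
f^(α−1) = 0.234^(-0.01950) = 1.028727
δ_res = (-39.5 + 1000) × 1.028727 − 1000 = 988.093 − 1000 = -11.91 permil

-11.9 permil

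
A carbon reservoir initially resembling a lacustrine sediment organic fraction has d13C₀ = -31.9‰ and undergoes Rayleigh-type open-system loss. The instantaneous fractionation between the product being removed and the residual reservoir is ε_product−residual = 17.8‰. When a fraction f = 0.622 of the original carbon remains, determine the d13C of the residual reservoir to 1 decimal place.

Rayleigh residual: δ_res = (δ₀ + 1000)·f^(α−1) − 1000
α = ε/1000 + 1 = 1.01780, so α − 1 = 0.01780
f^(α−1) = 0.622^(0.01780) = 0.991584
δ_res = (-31.9 + 1000) × 0.991584 − 1000 = 959.952 − 1000 = -40.05‰

-40.0‰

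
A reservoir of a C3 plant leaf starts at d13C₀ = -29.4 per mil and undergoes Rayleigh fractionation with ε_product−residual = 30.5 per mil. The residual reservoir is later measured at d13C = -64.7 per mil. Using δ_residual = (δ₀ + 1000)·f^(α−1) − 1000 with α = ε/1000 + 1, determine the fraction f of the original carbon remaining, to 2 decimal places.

α − 1 = ε/1000 = 0.0305
(δ_res + 1000)/(δ₀ + 1000) = (-64.7 + 1000)/(-29.4 + 1000) = 935.3/970.6 = 0.963631
f = 0.963631^(1/0.0305) = exp(ln(0.963631)/0.0305) = exp(-0.03705/0.0305)
f = exp(-1.2147) = 0.2968

0.30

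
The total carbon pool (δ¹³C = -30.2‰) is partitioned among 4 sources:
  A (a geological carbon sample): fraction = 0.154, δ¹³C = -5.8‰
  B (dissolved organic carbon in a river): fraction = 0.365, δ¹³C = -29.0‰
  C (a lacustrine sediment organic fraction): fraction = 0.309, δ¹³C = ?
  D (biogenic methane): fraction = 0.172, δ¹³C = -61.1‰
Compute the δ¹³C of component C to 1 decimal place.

Isotope mass balance: δ_bulk = Σ fᵢ·δᵢ.
-30.2 = 0.154×(-5.8) + 0.365×(-29.0) + 0.309×δ_C + 0.172×(-61.1)
0.309·δ_C = -30.2 − (-21.987) = -8.213
δ_C = -8.213 / 0.309 = -26.58‰

-26.6‰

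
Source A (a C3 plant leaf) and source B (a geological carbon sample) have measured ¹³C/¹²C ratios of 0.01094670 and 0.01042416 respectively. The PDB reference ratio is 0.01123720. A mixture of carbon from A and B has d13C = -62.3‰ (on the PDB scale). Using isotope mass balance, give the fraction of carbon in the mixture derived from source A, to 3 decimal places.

δ_A = (0.01094670/0.01123720 − 1)×1000 = (0.974148 − 1)×1000 = -25.852‰
δ_B = (0.01042416/0.01123720 − 1)×1000 = (0.927647 − 1)×1000 = -72.353‰
f_A = (δ_mix − δ_B)/(δ_A − δ_B) = (-62.3 − (-72.353))/(-25.852 − (-72.353))
f_A = 10.053 / 46.501 = 0.2162

0.216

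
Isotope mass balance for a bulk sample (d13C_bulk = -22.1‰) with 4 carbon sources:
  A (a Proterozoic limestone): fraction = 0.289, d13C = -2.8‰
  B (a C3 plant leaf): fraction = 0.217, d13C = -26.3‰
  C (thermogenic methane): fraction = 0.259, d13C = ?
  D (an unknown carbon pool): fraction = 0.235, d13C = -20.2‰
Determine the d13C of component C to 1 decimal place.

-41.8‰

Isotope mass balance: δ_bulk = Σ fᵢ·δᵢ.
-22.1 = 0.289×(-2.8) + 0.217×(-26.3) + 0.259×δ_C + 0.235×(-20.2)
0.259·δ_C = -22.1 − (-11.263) = -10.837
δ_C = -10.837 / 0.259 = -41.84‰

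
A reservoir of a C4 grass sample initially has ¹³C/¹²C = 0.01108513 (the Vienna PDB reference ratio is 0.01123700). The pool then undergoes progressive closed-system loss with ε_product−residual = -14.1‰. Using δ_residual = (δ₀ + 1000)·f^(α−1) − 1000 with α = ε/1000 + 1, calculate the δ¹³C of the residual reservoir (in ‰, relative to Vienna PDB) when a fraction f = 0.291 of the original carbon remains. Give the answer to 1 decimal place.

3.8‰

δ₀ = (0.01108513/0.01123700 − 1)×1000 = (0.986485 − 1)×1000 = -13.515‰
α − 1 = ε/1000 = -0.0141
f^(α−1) = 0.291^(-0.0141) = 1.017558
δ_res = (-13.515 + 1000) × 1.017558 − 1000 = 1003.805 − 1000 = 3.81‰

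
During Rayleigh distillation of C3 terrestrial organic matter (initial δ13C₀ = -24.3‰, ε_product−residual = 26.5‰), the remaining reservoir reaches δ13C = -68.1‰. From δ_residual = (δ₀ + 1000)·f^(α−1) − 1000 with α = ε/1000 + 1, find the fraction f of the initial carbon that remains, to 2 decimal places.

0.18

α − 1 = ε/1000 = 0.0265
(δ_res + 1000)/(δ₀ + 1000) = (-68.1 + 1000)/(-24.3 + 1000) = 931.9/975.7 = 0.955109
f = 0.955109^(1/0.0265) = exp(ln(0.955109)/0.0265) = exp(-0.04593/0.0265)
f = exp(-1.7332) = 0.1767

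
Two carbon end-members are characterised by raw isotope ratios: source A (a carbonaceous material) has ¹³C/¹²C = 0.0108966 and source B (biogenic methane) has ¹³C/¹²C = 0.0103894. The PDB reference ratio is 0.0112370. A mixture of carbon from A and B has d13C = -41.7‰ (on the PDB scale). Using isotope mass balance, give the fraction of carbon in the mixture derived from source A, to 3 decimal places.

δ_A = (0.0108966/0.0112370 − 1)×1000 = (0.969707 − 1)×1000 = -30.293‰
δ_B = (0.0103894/0.0112370 − 1)×1000 = (0.924571 − 1)×1000 = -75.429‰
f_A = (δ_mix − δ_B)/(δ_A − δ_B) = (-41.7 − (-75.429))/(-30.293 − (-75.429))
f_A = 33.729 / 45.137 = 0.7473

0.747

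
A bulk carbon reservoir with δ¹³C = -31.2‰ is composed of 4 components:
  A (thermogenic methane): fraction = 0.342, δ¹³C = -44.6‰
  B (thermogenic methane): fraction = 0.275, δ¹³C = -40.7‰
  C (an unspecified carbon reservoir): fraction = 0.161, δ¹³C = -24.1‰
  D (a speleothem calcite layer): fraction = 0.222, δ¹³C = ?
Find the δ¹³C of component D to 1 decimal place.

-3.9‰

Isotope mass balance: δ_bulk = Σ fᵢ·δᵢ.
-31.2 = 0.342×(-44.6) + 0.275×(-40.7) + 0.161×(-24.1) + 0.222×δ_D
0.222·δ_D = -31.2 − (-30.326) = -0.874
δ_D = -0.874 / 0.222 = -3.94‰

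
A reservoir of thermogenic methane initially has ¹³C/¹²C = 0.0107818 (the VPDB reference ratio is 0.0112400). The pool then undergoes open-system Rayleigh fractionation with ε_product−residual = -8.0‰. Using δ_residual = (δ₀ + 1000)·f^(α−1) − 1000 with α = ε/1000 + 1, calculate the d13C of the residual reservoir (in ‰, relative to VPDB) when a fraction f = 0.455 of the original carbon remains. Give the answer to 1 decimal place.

δ₀ = (0.0107818/0.0112400 − 1)×1000 = (0.959235 − 1)×1000 = -40.765‰
α − 1 = ε/1000 = -0.0080
f^(α−1) = 0.455^(-0.0080) = 1.006320
δ_res = (-40.765 + 1000) × 1.006320 − 1000 = 965.297 − 1000 = -34.70‰

-34.7‰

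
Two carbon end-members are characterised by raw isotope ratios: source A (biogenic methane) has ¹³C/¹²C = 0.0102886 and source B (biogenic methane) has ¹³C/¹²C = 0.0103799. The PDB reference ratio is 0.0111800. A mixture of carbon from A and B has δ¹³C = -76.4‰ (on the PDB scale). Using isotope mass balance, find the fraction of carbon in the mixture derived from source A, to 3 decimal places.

δ_A = (0.0102886/0.0111800 − 1)×1000 = (0.920268 − 1)×1000 = -79.732‰
δ_B = (0.0103799/0.0111800 − 1)×1000 = (0.928435 − 1)×1000 = -71.565‰
f_A = (δ_mix − δ_B)/(δ_A − δ_B) = (-76.4 − (-71.565))/(-79.732 − (-71.565))
f_A = -4.835 / -8.166 = 0.5920

0.592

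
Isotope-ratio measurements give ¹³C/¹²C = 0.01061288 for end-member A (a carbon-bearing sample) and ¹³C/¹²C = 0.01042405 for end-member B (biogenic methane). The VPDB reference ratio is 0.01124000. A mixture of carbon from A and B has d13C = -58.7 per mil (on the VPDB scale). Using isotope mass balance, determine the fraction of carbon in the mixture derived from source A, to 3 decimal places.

0.827

δ_A = (0.01061288/0.01124000 − 1)×1000 = (0.944206 − 1)×1000 = -55.794 per mil
δ_B = (0.01042405/0.01124000 − 1)×1000 = (0.927407 − 1)×1000 = -72.593 per mil
f_A = (δ_mix − δ_B)/(δ_A − δ_B) = (-58.7 − (-72.593))/(-55.794 − (-72.593))
f_A = 13.893 / 16.800 = 0.8270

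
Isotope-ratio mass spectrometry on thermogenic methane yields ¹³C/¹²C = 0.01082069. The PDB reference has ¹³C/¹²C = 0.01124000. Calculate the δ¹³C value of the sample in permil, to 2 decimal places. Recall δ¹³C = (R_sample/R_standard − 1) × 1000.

-37.31 permil

δ¹³C = (R_sample / R_standard − 1) × 1000
R_sample / R_standard = 0.01082069 / 0.01124000 = 0.962695
δ¹³C = (0.962695 − 1) × 1000 = -37.305 permil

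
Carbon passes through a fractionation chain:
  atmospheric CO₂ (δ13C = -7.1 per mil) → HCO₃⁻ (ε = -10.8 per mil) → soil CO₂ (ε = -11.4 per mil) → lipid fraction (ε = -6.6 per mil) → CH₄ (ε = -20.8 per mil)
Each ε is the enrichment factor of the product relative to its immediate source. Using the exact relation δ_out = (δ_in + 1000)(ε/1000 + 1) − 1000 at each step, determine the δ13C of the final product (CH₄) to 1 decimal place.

-55.5 per mil

step 1: δ = (-7.10 + 1000)·(-10.8/1000 + 1) − 1000 = -17.82 per mil
step 2: δ = (-17.82 + 1000)·(-11.4/1000 + 1) − 1000 = -29.02 per mil
step 3: δ = (-29.02 + 1000)·(-6.6/1000 + 1) − 1000 = -35.43 per mil
step 4: δ = (-35.43 + 1000)·(-20.8/1000 + 1) − 1000 = -55.49 per mil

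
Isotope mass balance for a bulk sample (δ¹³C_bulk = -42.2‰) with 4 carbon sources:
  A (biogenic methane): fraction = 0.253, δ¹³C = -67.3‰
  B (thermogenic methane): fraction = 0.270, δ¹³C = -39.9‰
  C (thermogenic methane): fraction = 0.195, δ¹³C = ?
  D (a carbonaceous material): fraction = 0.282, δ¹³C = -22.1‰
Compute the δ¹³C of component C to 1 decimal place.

-41.9‰

Isotope mass balance: δ_bulk = Σ fᵢ·δᵢ.
-42.2 = 0.253×(-67.3) + 0.270×(-39.9) + 0.195×δ_C + 0.282×(-22.1)
0.195·δ_C = -42.2 − (-34.032) = -8.168
δ_C = -8.168 / 0.195 = -41.89‰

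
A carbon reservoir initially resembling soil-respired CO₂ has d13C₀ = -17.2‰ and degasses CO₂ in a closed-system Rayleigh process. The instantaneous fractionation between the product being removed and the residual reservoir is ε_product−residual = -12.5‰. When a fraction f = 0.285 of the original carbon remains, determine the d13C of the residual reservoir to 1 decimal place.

-1.7‰

Rayleigh residual: δ_res = (δ₀ + 1000)·f^(α−1) − 1000
α = ε/1000 + 1 = 0.98750, so α − 1 = -0.01250
f^(α−1) = 0.285^(-0.01250) = 1.015815
δ_res = (-17.2 + 1000) × 1.015815 − 1000 = 998.343 − 1000 = -1.66‰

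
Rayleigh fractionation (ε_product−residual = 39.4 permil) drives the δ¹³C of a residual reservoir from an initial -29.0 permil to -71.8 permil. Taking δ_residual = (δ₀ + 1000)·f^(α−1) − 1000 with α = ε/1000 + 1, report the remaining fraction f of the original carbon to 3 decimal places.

0.318

α − 1 = ε/1000 = 0.0394
(δ_res + 1000)/(δ₀ + 1000) = (-71.8 + 1000)/(-29.0 + 1000) = 928.2/971.0 = 0.955922
f = 0.955922^(1/0.0394) = exp(ln(0.955922)/0.0394) = exp(-0.04508/0.0394)
f = exp(-1.1441) = 0.3185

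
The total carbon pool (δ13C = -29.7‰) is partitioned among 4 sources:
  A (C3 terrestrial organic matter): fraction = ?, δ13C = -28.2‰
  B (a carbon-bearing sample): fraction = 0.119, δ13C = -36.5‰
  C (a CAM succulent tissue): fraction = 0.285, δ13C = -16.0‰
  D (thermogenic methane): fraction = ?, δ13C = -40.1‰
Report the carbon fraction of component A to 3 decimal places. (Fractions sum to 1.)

Let f_A and f_D be the unknown fractions; fractions sum to 1 so f_A + f_D = 0.596.
Mass balance: Σ fᵢ·δᵢ = δ_bulk ⇒ f_A·(-28.2) + f_D·(-40.1) = -29.7 − (-8.903) = -20.797
Substitute f_D = 0.596 − f_A:
f_A·(-28.2 − -40.1) = -20.797 − 0.596×(-40.1) = 3.103
f_A = 3.103 / 11.9 = 0.2608

0.261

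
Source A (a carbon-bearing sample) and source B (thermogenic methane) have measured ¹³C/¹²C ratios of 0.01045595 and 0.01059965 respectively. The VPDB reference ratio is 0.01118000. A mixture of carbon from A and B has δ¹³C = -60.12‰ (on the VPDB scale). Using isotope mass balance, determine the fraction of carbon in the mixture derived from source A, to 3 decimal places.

δ_A = (0.01045595/0.01118000 − 1)×1000 = (0.935237 − 1)×1000 = -64.763‰
δ_B = (0.01059965/0.01118000 − 1)×1000 = (0.948090 − 1)×1000 = -51.910‰
f_A = (δ_mix − δ_B)/(δ_A − δ_B) = (-60.12 − (-51.910))/(-64.763 − (-51.910))
f_A = -8.210 / -12.853 = 0.6388

0.639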